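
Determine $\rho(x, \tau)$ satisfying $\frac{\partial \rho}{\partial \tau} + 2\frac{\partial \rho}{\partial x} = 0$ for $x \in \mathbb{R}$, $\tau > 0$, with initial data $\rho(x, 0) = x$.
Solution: By characteristics ($dx/d\tau = 2$), $\rho(x,\tau) = f(x - 2\tau)$ with $f = \rho( \cdot , 0)$.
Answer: $\rho(x, \tau) = -2 \tau + x$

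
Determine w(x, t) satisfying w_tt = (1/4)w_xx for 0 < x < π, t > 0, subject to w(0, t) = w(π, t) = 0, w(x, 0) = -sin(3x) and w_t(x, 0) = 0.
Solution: Using separation of variables w = X(x)T(t):
Eigenfunctions: sin(nx), n = 1, 2, 3, ...
General solution: w(x, t) = Σ [A_n cos(n t/2) + B_n sin(n t/2)] sin(nx)
From w(x,0) = -sin(3x): A_3=-1. From w_t(x,0) = 0: all B_n = 0.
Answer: w(x, t) = -sin(3x)cos(3t/2)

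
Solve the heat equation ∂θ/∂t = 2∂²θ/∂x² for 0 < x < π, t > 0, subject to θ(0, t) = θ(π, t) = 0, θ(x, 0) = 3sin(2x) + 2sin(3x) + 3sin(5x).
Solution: Using separation of variables θ = X(x)G(t):
Eigenfunctions: sin(nx), n = 1, 2, 3, ...
General solution: θ(x, t) = Σ c_n sin(nx) exp(-2n² t)
Matching θ(x,0) = 3sin(2x) + 2sin(3x) + 3sin(5x) term by term: c_2=3, c_3=2, c_5=3.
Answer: θ(x, t) = 3exp(-8t)sin(2x) + 2exp(-18t)sin(3x) + 3exp(-50t)sin(5x)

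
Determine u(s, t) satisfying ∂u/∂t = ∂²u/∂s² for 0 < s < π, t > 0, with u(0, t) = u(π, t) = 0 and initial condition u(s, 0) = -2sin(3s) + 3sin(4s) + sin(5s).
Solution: Using separation of variables u = X(s)T(t):
Eigenfunctions: sin(ns), n = 1, 2, 3, ...
General solution: u(s, t) = Σ c_n sin(ns) exp(-n² t)
Matching u(s,0) = -2sin(3s) + 3sin(4s) + sin(5s) term by term: c_3=-2, c_4=3, c_5=1.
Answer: u(s, t) = -2exp(-9t)sin(3s) + 3exp(-16t)sin(4s) + exp(-25t)sin(5s)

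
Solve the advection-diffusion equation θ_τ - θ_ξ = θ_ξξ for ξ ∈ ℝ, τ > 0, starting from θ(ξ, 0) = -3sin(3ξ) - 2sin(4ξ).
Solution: Moving frame: η = ξ + τ, σ = τ, θ = u(η,σ), so θ_τ = u_σ + u_η and θ_ξξ = u_ηη.
Hence θ_τ - θ_ξ = u_σ and the PDE becomes the heat equation u_σ = u_ηη on η ∈ ℝ.
Initial data: u(η,0) = θ(η,0) = -3sin(3η) - 2sin(4η). Each mode sin(nη) decays as exp(-n²σ) on ℝ, so u(η,σ) = Σ c_n exp(-n²σ) sin(nη) with c_3=-3, c_4=-2: u(η,σ) = -3exp(-9σ)sin(3η) - 2exp(-16σ)sin(4η).
Substituting back: θ(ξ,τ) = u(ξ + τ, τ).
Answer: θ(ξ, τ) = -3exp(-9τ)sin(3ξ + 3τ) - 2exp(-16τ)sin(4ξ + 4τ)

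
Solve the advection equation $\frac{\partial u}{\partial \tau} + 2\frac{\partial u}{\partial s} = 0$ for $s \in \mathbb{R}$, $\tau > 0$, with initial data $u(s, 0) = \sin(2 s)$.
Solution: By characteristics ($ds/d\tau = 2$), $u(s,\tau) = f(s - 2\tau)$ with $f = u( \cdot , 0)$.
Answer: $u(s, \tau) = - \sin(4 \tau - 2 s)$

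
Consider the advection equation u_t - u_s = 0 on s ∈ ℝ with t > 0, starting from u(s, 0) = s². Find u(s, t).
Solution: By method of characteristics (waves move left with speed 1):
Along characteristics s + t = const, u is constant, so u(s,t) = f(s + t) with f = u(·, 0).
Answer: u(s, t) = s² + 2st + t²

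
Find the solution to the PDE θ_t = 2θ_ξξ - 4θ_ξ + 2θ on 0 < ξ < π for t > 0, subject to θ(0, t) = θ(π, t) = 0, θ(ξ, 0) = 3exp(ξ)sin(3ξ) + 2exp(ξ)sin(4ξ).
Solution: Substitute θ = exp(ξ)u.
Then θ_ξ = exp(ξ)(u_ξ + u), θ_ξξ = exp(ξ)(u_ξξ + 2u_ξ + u), θ_t = exp(ξ)u_t; substituting and dividing by exp(ξ), the lower-order terms cancel: u_t = 2u_ξξ (standard heat equation).
Data for u: u(ξ,0) = exp(-ξ)θ(ξ,0) = 3sin(3ξ) + 2sin(4ξ). The boundary conditions carry over: u(0,t) = u(π,t) = 0.
Separating variables: u = Σ c_n exp(-2n²t) sin(nξ). From u(ξ,0) = 3sin(3ξ) + 2sin(4ξ): c_3=3, c_4=2.
So u(ξ,t) = 3exp(-18t)sin(3ξ) + 2exp(-32t)sin(4ξ), and θ(ξ,t) = exp(ξ)u(ξ,t).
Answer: θ(ξ, t) = 3exp(-18t)exp(ξ)sin(3ξ) + 2exp(-32t)exp(ξ)sin(4ξ)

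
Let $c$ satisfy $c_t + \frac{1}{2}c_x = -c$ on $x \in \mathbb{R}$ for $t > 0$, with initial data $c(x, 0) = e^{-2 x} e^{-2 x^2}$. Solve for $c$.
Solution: Substitute $c = e^{-2x}u$.
Then $c_x = e^{-2x}(u_x - 2u)$, $c_t = e^{-2x}u_t$; substituting and dividing by $e^{-2x}$, the lower-order terms cancel: $u_t + \frac{1}{2}u_x = 0$ (standard advection equation).
Data for $u$: $u(x,0) = e^{2x}c(x,0) = e^{-2 x^2}$.
By characteristics ($dx/dt = 1/2$), $u(x,t) = f(x - \frac{1}{2}t)$ with $f = u( \cdot , 0)$.
So $u(x,t) = e^{-2 (-t/2 + x)^2}$, and $c(x,t) = e^{-2x}u(x,t)$.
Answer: $c(x, t) = e^{-2 x} e^{-2 (-t/2 + x)^2}$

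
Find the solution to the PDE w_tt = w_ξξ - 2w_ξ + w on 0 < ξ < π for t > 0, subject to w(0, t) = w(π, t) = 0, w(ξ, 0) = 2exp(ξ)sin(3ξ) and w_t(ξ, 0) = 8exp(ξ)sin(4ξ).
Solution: Substitute w = exp(ξ)u.
Then w_ξ = exp(ξ)(u_ξ + u), w_ξξ = exp(ξ)(u_ξξ + 2u_ξ + u), w_tt = exp(ξ)u_tt; substituting and dividing by exp(ξ), the lower-order terms cancel: u_tt = u_ξξ (standard wave equation).
Data for u: u(ξ,0) = exp(-ξ)w(ξ,0) = 2sin(3ξ); u_t(ξ,0) = exp(-ξ)w_t(ξ,0) = 8sin(4ξ). The boundary conditions carry over: u(0,t) = u(π,t) = 0.
Separating variables: u = Σ [A_n cos(ω_n t) + B_n sin(ω_n t)] sin(nξ), ω_n = n. From ICs (B_n = velocity coefficient / ω_n): A_3=2, B_4=2.
So u(ξ,t) = 2sin(4t)sin(4ξ) + 2sin(3ξ)cos(3t), and w(ξ,t) = exp(ξ)u(ξ,t).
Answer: w(ξ, t) = 2exp(ξ)sin(4t)sin(4ξ) + 2exp(ξ)sin(3ξ)cos(3t)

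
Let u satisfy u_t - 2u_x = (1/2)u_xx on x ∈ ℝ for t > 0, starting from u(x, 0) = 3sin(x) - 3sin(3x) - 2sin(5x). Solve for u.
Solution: Change to a moving frame: let η = x + 2t, σ = t and write u(x,t) = w(η,σ).
By the chain rule u_t = w_σ + 2w_η, u_x = w_η, u_xx = w_ηη.
Then u_t - 2u_x = w_σ: the advection term cancels and the PDE becomes the heat equation w_σ = (1/2)w_ηη on η ∈ ℝ.
Initial data: w(η,0) = u(η,0) = 3sin(η) - 3sin(3η) - 2sin(5η).
On η ∈ ℝ each mode satisfies (sin(nη))″ = -n² sin(nη), so exp(-n²σ/2) sin(nη) solves the heat equation; by superposition w(η,σ) = Σ c_n exp(-n²σ/2) sin(nη).
Reading off the coefficients: c_1=3, c_3=-3, c_5=-2, so w(η,σ) = 3exp(-σ/2)sin(η) - 3exp(-9σ/2)sin(3η) - 2exp(-25σ/2)sin(5η).
Substituting back η = x + 2t, σ = t: u(x,t) = w(x + 2t, t).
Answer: u(x, t) = 3exp(-t/2)sin(2t + x) - 3exp(-9t/2)sin(6t + 3x) - 2exp(-25t/2)sin(10t + 5x)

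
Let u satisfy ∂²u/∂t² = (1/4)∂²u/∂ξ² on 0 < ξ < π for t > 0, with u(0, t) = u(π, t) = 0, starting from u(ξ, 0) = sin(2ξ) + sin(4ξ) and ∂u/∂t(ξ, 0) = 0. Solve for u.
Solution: Separating variables: u = Σ [A_n cos(ω_n t) + B_n sin(ω_n t)] sin(nξ), ω_n = n/2. From ICs: A_2=1, A_4=1.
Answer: u(ξ, t) = sin(2ξ)cos(t) + sin(4ξ)cos(2t)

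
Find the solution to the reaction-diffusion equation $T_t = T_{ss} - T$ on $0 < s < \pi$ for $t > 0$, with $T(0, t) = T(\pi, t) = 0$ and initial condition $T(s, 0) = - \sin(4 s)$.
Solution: Substitute $T = e^{-t}u$.
Then $T_t = e^{-t}(u_t - u)$, $T_{ss} = e^{-t}u_{ss}$; substituting and dividing by $e^{-t}$, the lower-order terms cancel: $u_t = u_{ss}$ (standard heat equation).
Data for $u$: $u(s,0) = T(s,0) = - \sin(4 s)$. The boundary conditions carry over: $u(0,t) = u(\pi,t) = 0$.
Separating variables: $u = \sum c_n e^{-n^2t} \sin(ns)$. From $u(s,0) = - \sin(4 s)$: $c_4=-1$.
So $u(s,t) = - e^{-16 t} \sin(4 s)$, and $T(s,t) = e^{-t}u(s,t)$.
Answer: $T(s, t) = - e^{-17 t} \sin(4 s)$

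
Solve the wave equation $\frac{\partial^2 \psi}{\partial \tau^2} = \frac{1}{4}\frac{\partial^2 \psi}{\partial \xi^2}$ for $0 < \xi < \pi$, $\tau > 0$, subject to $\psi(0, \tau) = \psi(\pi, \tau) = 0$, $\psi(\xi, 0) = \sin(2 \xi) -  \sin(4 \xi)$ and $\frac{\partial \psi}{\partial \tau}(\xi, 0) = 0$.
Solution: Using separation of variables $\psi = X(\xi)T(\tau)$:
Eigenfunctions: $\sin(n\xi)$, $n = 1, 2, 3, \ldots$
General solution: $\psi(\xi, \tau) = \sum [A_n \cos(n \tau/2) + B_n \sin(n \tau/2)] \sin(n\xi)$
From $\psi(\xi,0) = \sin(2 \xi) - \sin(4 \xi)$: $A_2=1, A_4=-1$. From $\psi_{\tau}(\xi,0) = 0$: all $B_n = 0$.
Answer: $\psi(\xi, \tau) = \sin(2 \xi) \cos(\tau) -  \sin(4 \xi) \cos(2 \tau)$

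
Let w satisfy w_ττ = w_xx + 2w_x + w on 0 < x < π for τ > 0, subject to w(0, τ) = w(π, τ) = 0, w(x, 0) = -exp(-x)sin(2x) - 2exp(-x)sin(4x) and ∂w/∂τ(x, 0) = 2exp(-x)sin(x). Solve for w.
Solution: Substitute w = exp(-x)u, i.e. u = exp(x)w.
By the product rule, w_x = exp(-x)(u_x - u), w_xx = exp(-x)(u_xx - 2u_x + u), w_ττ = exp(-x)u_ττ.
Substituting into the PDE and dividing by exp(-x): u_ττ = (u_xx - 2u_x + u) + 2(u_x - u) + u.
The lower-order terms cancel, leaving the standard wave equation u_ττ = u_xx.
Initial data for u: u(x,0) = exp(x)w(x,0) = -sin(2x) - 2sin(4x); u_τ(x,0) = exp(x)w_τ(x,0) = 2sin(x). The boundary conditions carry over: u(0,τ) = u(π,τ) = 0.
Solve for u:
  Using separation of variables u = X(x)T(τ):
  Eigenfunctions: sin(nx), n = 1, 2, 3, ...
  General solution: u(x, τ) = Σ [A_n cos(n τ) + B_n sin(n τ)] sin(nx)
  From u(x,0) = -sin(2x) - 2sin(4x): A_2=-1, A_4=-2. From u_τ(x,0) = 2sin(x), using u_τ(x,0) = Σ ω_n B_n sin(nx) with ω_n = n: B_1 = 2/1 = 2.
Hence u(x,τ) = 2sin(x)sin(τ) - sin(2x)cos(2τ) - 2sin(4x)cos(4τ).
Transform back: w(x,τ) = exp(-x)u(x,τ).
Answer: w(x, τ) = 2exp(-x)sin(x)sin(τ) - exp(-x)sin(2x)cos(2τ) - 2exp(-x)sin(4x)cos(4τ)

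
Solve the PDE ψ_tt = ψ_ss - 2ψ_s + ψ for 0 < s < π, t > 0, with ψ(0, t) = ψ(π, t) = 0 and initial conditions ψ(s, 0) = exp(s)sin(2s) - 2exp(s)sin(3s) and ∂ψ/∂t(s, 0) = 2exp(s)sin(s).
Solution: Substitute ψ = exp(s)u.
Then ψ_s = exp(s)(u_s + u), ψ_ss = exp(s)(u_ss + 2u_s + u), ψ_tt = exp(s)u_tt; substituting and dividing by exp(s), the lower-order terms cancel: u_tt = u_ss (standard wave equation).
Data for u: u(s,0) = exp(-s)ψ(s,0) = sin(2s) - 2sin(3s); u_t(s,0) = exp(-s)ψ_t(s,0) = 2sin(s). The boundary conditions carry over: u(0,t) = u(π,t) = 0.
Separating variables: u = Σ [A_n cos(ω_n t) + B_n sin(ω_n t)] sin(ns), ω_n = n. From ICs (B_n = velocity coefficient / ω_n): A_2=1, A_3=-2, B_1=2.
So u(s,t) = 2sin(s)sin(t) + sin(2s)cos(2t) - 2sin(3s)cos(3t), and ψ(s,t) = exp(s)u(s,t).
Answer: ψ(s, t) = 2exp(s)sin(s)sin(t) + exp(s)sin(2s)cos(2t) - 2exp(s)sin(3s)cos(3t)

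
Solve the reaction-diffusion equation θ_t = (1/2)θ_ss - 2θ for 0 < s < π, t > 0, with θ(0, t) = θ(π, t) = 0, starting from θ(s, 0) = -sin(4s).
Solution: Substitute θ = exp(-2t)u.
Then θ_t = exp(-2t)(u_t - 2u), θ_ss = exp(-2t)u_ss; substituting and dividing by exp(-2t), the lower-order terms cancel: u_t = (1/2)u_ss (standard heat equation).
Data for u: u(s,0) = θ(s,0) = -sin(4s). The boundary conditions carry over: u(0,t) = u(π,t) = 0.
Separating variables: u = Σ c_n exp(-n²t/2) sin(ns). From u(s,0) = -sin(4s): c_4=-1.
So u(s,t) = -exp(-8t)sin(4s), and θ(s,t) = exp(-2t)u(s,t).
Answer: θ(s, t) = -exp(-10t)sin(4s)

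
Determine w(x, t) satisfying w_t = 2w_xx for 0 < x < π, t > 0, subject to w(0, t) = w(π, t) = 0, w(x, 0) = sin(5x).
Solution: Separating variables: w = Σ c_n exp(-2n²t) sin(nx). From w(x,0) = sin(5x): c_5=1.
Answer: w(x, t) = exp(-50t)sin(5x)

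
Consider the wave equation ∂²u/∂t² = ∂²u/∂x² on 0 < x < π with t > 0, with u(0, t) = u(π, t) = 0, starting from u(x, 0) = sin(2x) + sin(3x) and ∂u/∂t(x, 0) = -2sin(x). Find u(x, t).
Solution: Separating variables: u = Σ [A_n cos(ω_n t) + B_n sin(ω_n t)] sin(nx), ω_n = n. From ICs (B_n = velocity coefficient / ω_n): A_2=1, A_3=1, B_1=-2.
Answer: u(x, t) = -2sin(t)sin(x) + sin(2x)cos(2t) + sin(3x)cos(3t)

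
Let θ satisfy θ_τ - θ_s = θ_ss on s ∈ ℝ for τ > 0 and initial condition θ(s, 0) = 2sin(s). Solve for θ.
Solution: Moving frame: η = s + τ, σ = τ, θ = u(η,σ), so θ_τ = u_σ + u_η and θ_ss = u_ηη.
Hence θ_τ - θ_s = u_σ and the PDE becomes the heat equation u_σ = u_ηη on η ∈ ℝ.
Initial data: u(η,0) = θ(η,0) = 2sin(η). Each mode sin(nη) decays as exp(-n²σ) on ℝ, so u(η,σ) = Σ c_n exp(-n²σ) sin(nη) with c_1=2: u(η,σ) = 2exp(-σ)sin(η).
Substituting back: θ(s,τ) = u(s + τ, τ).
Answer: θ(s, τ) = 2exp(-τ)sin(s + τ)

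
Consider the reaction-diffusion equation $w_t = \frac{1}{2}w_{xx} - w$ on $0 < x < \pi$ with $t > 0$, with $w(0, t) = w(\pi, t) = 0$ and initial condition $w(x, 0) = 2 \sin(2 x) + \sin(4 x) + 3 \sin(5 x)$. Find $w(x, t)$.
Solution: Substitute $w = e^{-t}u$.
Then $w_t = e^{-t}(u_t - u)$, $w_{xx} = e^{-t}u_{xx}$; substituting and dividing by $e^{-t}$, the lower-order terms cancel: $u_t = \frac{1}{2}u_{xx}$ (standard heat equation).
Data for $u$: $u(x,0) = w(x,0) = 2 \sin(2 x) + \sin(4 x) + 3 \sin(5 x)$. The boundary conditions carry over: $u(0,t) = u(\pi,t) = 0$.
Separating variables: $u = \sum c_n e^{-n^2t/2} \sin(nx)$. From $u(x,0) = 2 \sin(2 x) + \sin(4 x) + 3 \sin(5 x)$: $c_2=2, c_4=1, c_5=3$.
So $u(x,t) = 2 e^{-2 t} \sin(2 x) + e^{-8 t} \sin(4 x) + 3 e^{-25 t/2} \sin(5 x)$, and $w(x,t) = e^{-t}u(x,t)$.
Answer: $w(x, t) = 2 e^{-3 t} \sin(2 x) + e^{-9 t} \sin(4 x) + 3 e^{-27 t/2} \sin(5 x)$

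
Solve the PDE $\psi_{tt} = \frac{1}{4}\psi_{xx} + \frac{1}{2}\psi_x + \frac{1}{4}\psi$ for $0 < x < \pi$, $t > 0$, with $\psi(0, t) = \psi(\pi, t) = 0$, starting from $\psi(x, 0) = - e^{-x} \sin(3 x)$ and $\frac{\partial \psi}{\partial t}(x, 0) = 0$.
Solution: Substitute $\psi = e^{-x}u$, i.e. $u = e^{x}\psi$.
By the product rule, $\psi_x = e^{-x}(u_x - u)$, $\psi_{xx} = e^{-x}(u_{xx} - 2u_x + u)$, $\psi_{tt} = e^{-x}u_{tt}$.
Substituting into the PDE and dividing by $e^{-x}$: $u_{tt} = \frac{1}{4}(u_{xx} - 2u_x + u) + \frac{1}{2}(u_x - u) + \frac{1}{4}u$.
The lower-order terms cancel, leaving the standard wave equation $u_{tt} = \frac{1}{4}u_{xx}$.
Initial data for $u$: $u(x,0) = e^{x}\psi(x,0) = - \sin(3 x)$; $u_t(x,0) = e^{x}\psi_t(x,0) = 0$. The boundary conditions carry over: $u(0,t) = u(\pi,t) = 0$.
Solve for $u$:
  Using separation of variables $u = X(x)T(t)$:
  Eigenfunctions: $\sin(nx)$, $n = 1, 2, 3, \ldots$
  General solution: $u(x, t) = \sum [A_n \cos(n t/2) + B_n \sin(n t/2)] \sin(nx)$
  From $u(x,0) = - \sin(3 x)$: $A_3=-1$. From $u_t(x,0) = 0$: all $B_n = 0$.
Hence $u(x,t) = - \sin(3 x) \cos(3 t/2)$.
Transform back: $\psi(x,t) = e^{-x}u(x,t)$.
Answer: $\psi(x, t) = - e^{-x} \sin(3 x) \cos(3 t/2)$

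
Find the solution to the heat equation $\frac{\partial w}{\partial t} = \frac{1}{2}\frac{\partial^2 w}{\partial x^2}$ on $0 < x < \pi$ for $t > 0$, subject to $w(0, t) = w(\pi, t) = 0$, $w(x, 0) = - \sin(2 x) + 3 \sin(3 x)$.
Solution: Using separation of variables $w = X(x)T(t)$:
Eigenfunctions: $\sin(nx)$, $n = 1, 2, 3, \ldots$
General solution: $w(x, t) = \sum c_n \sin(nx) e^{-n^2 t/2}$
Matching $w(x,0) = - \sin(2 x) + 3 \sin(3 x)$ term by term: $c_2=-1, c_3=3$.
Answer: $w(x, t) = - e^{-2 t} \sin(2 x) + 3 e^{-9 t/2} \sin(3 x)$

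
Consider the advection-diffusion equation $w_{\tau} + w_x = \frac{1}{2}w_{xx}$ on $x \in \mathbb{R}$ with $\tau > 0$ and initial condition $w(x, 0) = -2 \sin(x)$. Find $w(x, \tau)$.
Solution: Moving frame: $\eta = x - \tau$, $\sigma = \tau$, $w = u(\eta,\sigma)$, so $w_{\tau} = u_{\sigma} - u_{\eta}$ and $w_{xx} = u_{\eta\eta}$.
Hence $w_{\tau} + w_x = u_{\sigma}$ and the PDE becomes the heat equation $u_{\sigma} = \frac{1}{2}u_{\eta\eta}$ on $\eta \in \mathbb{R}$.
Initial data: $u(\eta,0) = w(\eta,0) = -2 \sin(\eta)$. Each mode $\sin(n\eta)$ decays as $e^{-n^2\sigma/2}$ on $\mathbb{R}$, so $u(\eta,\sigma) = \sum c_n e^{-n^2\sigma/2} \sin(n\eta)$ with $c_1=-2$: $u(\eta,\sigma) = -2 e^{-\sigma/2} \sin(\eta)$.
Substituting back: $w(x,\tau) = u(x - \tau, \tau)$.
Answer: $w(x, \tau) = 2 e^{-\tau/2} \sin(\tau - x)$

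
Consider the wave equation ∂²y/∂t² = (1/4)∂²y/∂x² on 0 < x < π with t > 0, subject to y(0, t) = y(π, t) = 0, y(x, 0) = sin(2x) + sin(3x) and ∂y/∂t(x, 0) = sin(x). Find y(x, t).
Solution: Separating variables: y = Σ [A_n cos(ω_n t) + B_n sin(ω_n t)] sin(nx), ω_n = n/2. From ICs (B_n = velocity coefficient / ω_n): A_2=1, A_3=1, B_1=2.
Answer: y(x, t) = 2sin(t/2)sin(x) + sin(2x)cos(t) + sin(3x)cos(3t/2)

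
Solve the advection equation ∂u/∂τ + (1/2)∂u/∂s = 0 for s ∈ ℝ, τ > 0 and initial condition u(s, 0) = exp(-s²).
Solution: By characteristics (ds/dτ = 1/2), u(s,τ) = f(s - (1/2)τ) with f = u(·, 0).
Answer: u(s, τ) = exp(-(s - τ/2)²)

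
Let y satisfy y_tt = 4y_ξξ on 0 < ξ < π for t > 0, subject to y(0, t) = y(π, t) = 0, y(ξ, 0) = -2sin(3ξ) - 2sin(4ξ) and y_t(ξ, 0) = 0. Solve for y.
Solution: Using separation of variables y = X(ξ)T(t):
Eigenfunctions: sin(nξ), n = 1, 2, 3, ...
General solution: y(ξ, t) = Σ [A_n cos(2n t) + B_n sin(2n t)] sin(nξ)
From y(ξ,0) = -2sin(3ξ) - 2sin(4ξ): A_3=-2, A_4=-2. From y_t(ξ,0) = 0: all B_n = 0.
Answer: y(ξ, t) = -2sin(3ξ)cos(6t) - 2sin(4ξ)cos(8t)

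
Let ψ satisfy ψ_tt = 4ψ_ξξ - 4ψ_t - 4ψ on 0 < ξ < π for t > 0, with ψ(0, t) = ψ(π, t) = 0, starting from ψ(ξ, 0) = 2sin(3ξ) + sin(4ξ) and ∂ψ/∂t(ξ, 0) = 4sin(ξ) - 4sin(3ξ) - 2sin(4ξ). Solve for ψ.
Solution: Substitute ψ = exp(-2t)u, i.e. u = exp(2t)ψ.
By the product rule, ψ_t = exp(-2t)(u_t - 2u), ψ_tt = exp(-2t)(u_tt - 4u_t + 4u), ψ_ξξ = exp(-2t)u_ξξ.
Substituting into the PDE and dividing by exp(-2t): u_tt - 4u_t + 4u = 4u_ξξ - 4(u_t - 2u) - 4u.
The lower-order terms cancel, leaving the standard wave equation u_tt = 4u_ξξ.
Initial data for u: u(ξ,0) = ψ(ξ,0) = 2sin(3ξ) + sin(4ξ); u_t(ξ,0) = ψ_t(ξ,0) + 2ψ(ξ,0) = 4sin(ξ). The boundary conditions carry over: u(0,t) = u(π,t) = 0.
Solve for u:
  Using separation of variables u = X(ξ)T(t):
  Eigenfunctions: sin(nξ), n = 1, 2, 3, ...
  General solution: u(ξ, t) = Σ [A_n cos(2n t) + B_n sin(2n t)] sin(nξ)
  From u(ξ,0) = 2sin(3ξ) + sin(4ξ): A_3=2, A_4=1. From u_t(ξ,0) = 4sin(ξ), using u_t(ξ,0) = Σ ω_n B_n sin(nξ) with ω_n = 2n: B_1 = 4/2 = 2.
Hence u(ξ,t) = 2sin(2t)sin(ξ) + 2sin(3ξ)cos(6t) + sin(4ξ)cos(8t).
Transform back: ψ(ξ,t) = exp(-2t)u(ξ,t).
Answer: ψ(ξ, t) = 2exp(-2t)sin(2t)sin(ξ) + 2exp(-2t)sin(3ξ)cos(6t) + exp(-2t)sin(4ξ)cos(8t)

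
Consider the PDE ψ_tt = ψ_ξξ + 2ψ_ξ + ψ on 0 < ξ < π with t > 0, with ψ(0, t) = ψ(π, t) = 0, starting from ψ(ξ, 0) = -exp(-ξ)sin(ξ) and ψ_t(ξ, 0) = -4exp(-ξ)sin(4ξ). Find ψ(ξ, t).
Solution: Substitute ψ = exp(-ξ)u, i.e. u = exp(ξ)ψ.
By the product rule, ψ_ξ = exp(-ξ)(u_ξ - u), ψ_ξξ = exp(-ξ)(u_ξξ - 2u_ξ + u), ψ_tt = exp(-ξ)u_tt.
Substituting into the PDE and dividing by exp(-ξ): u_tt = (u_ξξ - 2u_ξ + u) + 2(u_ξ - u) + u.
The lower-order terms cancel, leaving the standard wave equation u_tt = u_ξξ.
Initial data for u: u(ξ,0) = exp(ξ)ψ(ξ,0) = -sin(ξ); u_t(ξ,0) = exp(ξ)ψ_t(ξ,0) = -4sin(4ξ). The boundary conditions carry over: u(0,t) = u(π,t) = 0.
Solve for u:
  Using separation of variables u = X(ξ)T(t):
  Eigenfunctions: sin(nξ), n = 1, 2, 3, ...
  General solution: u(ξ, t) = Σ [A_n cos(n t) + B_n sin(n t)] sin(nξ)
  From u(ξ,0) = -sin(ξ): A_1=-1. From u_t(ξ,0) = -4sin(4ξ), using u_t(ξ,0) = Σ ω_n B_n sin(nξ) with ω_n = n: B_4 = (-4)/4 = -1.
Hence u(ξ,t) = -sin(4t)sin(4ξ) - sin(ξ)cos(t).
Transform back: ψ(ξ,t) = exp(-ξ)u(ξ,t).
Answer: ψ(ξ, t) = -exp(-ξ)sin(4t)sin(4ξ) - exp(-ξ)sin(ξ)cos(t)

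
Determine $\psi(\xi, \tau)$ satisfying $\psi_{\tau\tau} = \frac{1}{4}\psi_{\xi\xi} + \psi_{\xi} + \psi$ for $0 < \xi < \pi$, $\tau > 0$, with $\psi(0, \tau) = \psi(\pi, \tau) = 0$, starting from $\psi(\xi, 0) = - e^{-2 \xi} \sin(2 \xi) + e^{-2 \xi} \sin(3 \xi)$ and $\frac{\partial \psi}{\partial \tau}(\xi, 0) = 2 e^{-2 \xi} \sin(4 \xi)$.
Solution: Substitute $\psi = e^{-2\xi}u$.
Then $\psi_{\xi} = e^{-2\xi}(u_{\xi} - 2u)$, $\psi_{\xi\xi} = e^{-2\xi}(u_{\xi\xi} - 4u_{\xi} + 4u)$, $\psi_{\tau\tau} = e^{-2\xi}u_{\tau\tau}$; substituting and dividing by $e^{-2\xi}$, the lower-order terms cancel: $u_{\tau\tau} = \frac{1}{4}u_{\xi\xi}$ (standard wave equation).
Data for $u$: $u(\xi,0) = e^{2\xi}\psi(\xi,0) = - \sin(2 \xi) + \sin(3 \xi)$; $u_{\tau}(\xi,0) = e^{2\xi}\psi_{\tau}(\xi,0) = 2 \sin(4 \xi)$. The boundary conditions carry over: $u(0,\tau) = u(\pi,\tau) = 0$.
Separating variables: $u = \sum [A_n \cos(\omega_n \tau) + B_n \sin(\omega_n \tau)] \sin(n\xi)$, $\omega_n = n/2$. From ICs ($B_n$ = velocity coefficient / $\omega_n$): $A_2=-1, A_3=1, B_4=1$.
So $u(\xi,\tau) = - \sin(2 \xi) \cos(\tau) + \sin(3 \xi) \cos(3 \tau/2) + \sin(4 \xi) \sin(2 \tau)$, and $\psi(\xi,\tau) = e^{-2\xi}u(\xi,\tau)$.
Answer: $\psi(\xi, \tau) = e^{-2 \xi} \sin(2 \tau) \sin(4 \xi) -  e^{-2 \xi} \sin(2 \xi) \cos(\tau) + e^{-2 \xi} \sin(3 \xi) \cos(3 \tau/2)$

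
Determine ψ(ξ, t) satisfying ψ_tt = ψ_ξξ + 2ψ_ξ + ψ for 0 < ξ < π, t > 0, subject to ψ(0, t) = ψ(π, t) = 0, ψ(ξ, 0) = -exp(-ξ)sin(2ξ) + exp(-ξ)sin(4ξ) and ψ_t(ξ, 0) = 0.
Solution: Substitute ψ = exp(-ξ)u.
Then ψ_ξ = exp(-ξ)(u_ξ - u), ψ_ξξ = exp(-ξ)(u_ξξ - 2u_ξ + u), ψ_tt = exp(-ξ)u_tt; substituting and dividing by exp(-ξ), the lower-order terms cancel: u_tt = u_ξξ (standard wave equation).
Data for u: u(ξ,0) = exp(ξ)ψ(ξ,0) = -sin(2ξ) + sin(4ξ); u_t(ξ,0) = exp(ξ)ψ_t(ξ,0) = 0. The boundary conditions carry over: u(0,t) = u(π,t) = 0.
Separating variables: u = Σ [A_n cos(ω_n t) + B_n sin(ω_n t)] sin(nξ), ω_n = n. From ICs: A_2=-1, A_4=1.
So u(ξ,t) = -sin(2ξ)cos(2t) + sin(4ξ)cos(4t), and ψ(ξ,t) = exp(-ξ)u(ξ,t).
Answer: ψ(ξ, t) = -exp(-ξ)sin(2ξ)cos(2t) + exp(-ξ)sin(4ξ)cos(4t)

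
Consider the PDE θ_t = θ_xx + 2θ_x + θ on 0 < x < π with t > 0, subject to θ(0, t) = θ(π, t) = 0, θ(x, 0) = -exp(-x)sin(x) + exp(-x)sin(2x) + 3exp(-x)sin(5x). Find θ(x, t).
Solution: Substitute θ = exp(-x)u.
Then θ_x = exp(-x)(u_x - u), θ_xx = exp(-x)(u_xx - 2u_x + u), θ_t = exp(-x)u_t; substituting and dividing by exp(-x), the lower-order terms cancel: u_t = u_xx (standard heat equation).
Data for u: u(x,0) = exp(x)θ(x,0) = -sin(x) + sin(2x) + 3sin(5x). The boundary conditions carry over: u(0,t) = u(π,t) = 0.
Separating variables: u = Σ c_n exp(-n²t) sin(nx). From u(x,0) = -sin(x) + sin(2x) + 3sin(5x): c_1=-1, c_2=1, c_5=3.
So u(x,t) = -exp(-t)sin(x) + exp(-4t)sin(2x) + 3exp(-25t)sin(5x), and θ(x,t) = exp(-x)u(x,t).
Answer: θ(x, t) = -exp(-t)exp(-x)sin(x) + exp(-4t)exp(-x)sin(2x) + 3exp(-25t)exp(-x)sin(5x)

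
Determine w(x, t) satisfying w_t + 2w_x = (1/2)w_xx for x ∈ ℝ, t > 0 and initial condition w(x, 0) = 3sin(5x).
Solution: Moving frame: η = x - 2t, σ = t, w = u(η,σ), so w_t = u_σ - 2u_η and w_xx = u_ηη.
Hence w_t + 2w_x = u_σ and the PDE becomes the heat equation u_σ = (1/2)u_ηη on η ∈ ℝ.
Initial data: u(η,0) = w(η,0) = 3sin(5η). Each mode sin(nη) decays as exp(-n²σ/2) on ℝ, so u(η,σ) = Σ c_n exp(-n²σ/2) sin(nη) with c_5=3: u(η,σ) = 3exp(-25σ/2)sin(5η).
Substituting back: w(x,t) = u(x - 2t, t).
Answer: w(x, t) = -3exp(-25t/2)sin(10t - 5x)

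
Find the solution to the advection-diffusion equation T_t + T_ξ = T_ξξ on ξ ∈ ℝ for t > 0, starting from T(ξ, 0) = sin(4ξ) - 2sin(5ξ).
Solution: Change to a moving frame: let η = ξ - t, σ = t and write T(ξ,t) = u(η,σ).
By the chain rule T_t = u_σ - u_η, T_ξ = u_η, T_ξξ = u_ηη.
Then T_t + T_ξ = u_σ: the advection term cancels and the PDE becomes the heat equation u_σ = u_ηη on η ∈ ℝ.
Initial data: u(η,0) = T(η,0) = sin(4η) - 2sin(5η).
On η ∈ ℝ each mode satisfies (sin(nη))″ = -n² sin(nη), so exp(-n²σ) sin(nη) solves the heat equation; by superposition u(η,σ) = Σ c_n exp(-n²σ) sin(nη).
Reading off the coefficients: c_4=1, c_5=-2, so u(η,σ) = exp(-16σ)sin(4η) - 2exp(-25σ)sin(5η).
Substituting back η = ξ - t, σ = t: T(ξ,t) = u(ξ - t, t).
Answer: T(ξ, t) = -exp(-16t)sin(4t - 4ξ) + 2exp(-25t)sin(5t - 5ξ)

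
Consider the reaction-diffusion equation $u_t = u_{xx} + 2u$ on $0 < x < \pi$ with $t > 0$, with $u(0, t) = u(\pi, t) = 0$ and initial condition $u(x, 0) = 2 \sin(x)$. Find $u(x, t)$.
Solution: Substitute $u = e^{2t}w$.
Then $u_t = e^{2t}(w_t + 2w)$, $u_{xx} = e^{2t}w_{xx}$; substituting and dividing by $e^{2t}$, the lower-order terms cancel: $w_t = w_{xx}$ (standard heat equation).
Data for $w$: $w(x,0) = u(x,0) = 2 \sin(x)$. The boundary conditions carry over: $w(0,t) = w(\pi,t) = 0$.
Separating variables: $w = \sum c_n e^{-n^2t} \sin(nx)$. From $w(x,0) = 2 \sin(x)$: $c_1=2$.
So $w(x,t) = 2 e^{-t} \sin(x)$, and $u(x,t) = e^{2t}w(x,t)$.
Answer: $u(x, t) = 2 e^{t} \sin(x)$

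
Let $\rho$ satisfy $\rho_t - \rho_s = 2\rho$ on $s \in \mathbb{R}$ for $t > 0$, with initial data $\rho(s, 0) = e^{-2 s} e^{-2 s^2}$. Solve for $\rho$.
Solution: Substitute $\rho = e^{-2s}u$.
Then $\rho_s = e^{-2s}(u_s - 2u)$, $\rho_t = e^{-2s}u_t$; substituting and dividing by $e^{-2s}$, the lower-order terms cancel: $u_t - u_s = 0$ (standard advection equation).
Data for $u$: $u(s,0) = e^{2s}\rho(s,0) = e^{-2 s^2}$.
By characteristics ($ds/dt = -1$), $u(s,t) = f(s + t)$ with $f = u( \cdot , 0)$.
So $u(s,t) = e^{-2 (s + t)^2}$, and $\rho(s,t) = e^{-2s}u(s,t)$.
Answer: $\rho(s, t) = e^{-2 s} e^{-2 (s + t)^2}$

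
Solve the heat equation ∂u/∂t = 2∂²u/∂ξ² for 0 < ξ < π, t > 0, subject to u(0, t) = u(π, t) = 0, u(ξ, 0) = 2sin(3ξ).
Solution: Separating variables: u = Σ c_n exp(-2n²t) sin(nξ). From u(ξ,0) = 2sin(3ξ): c_3=2.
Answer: u(ξ, t) = 2exp(-18t)sin(3ξ)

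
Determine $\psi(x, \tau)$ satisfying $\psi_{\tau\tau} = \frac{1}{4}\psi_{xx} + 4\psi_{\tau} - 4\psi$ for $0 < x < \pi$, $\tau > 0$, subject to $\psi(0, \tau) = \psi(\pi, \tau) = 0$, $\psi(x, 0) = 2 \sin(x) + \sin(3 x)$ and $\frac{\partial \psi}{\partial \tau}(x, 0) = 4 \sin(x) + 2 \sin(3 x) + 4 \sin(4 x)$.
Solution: Substitute $\psi = e^{2\tau}u$.
Then $\psi_{\tau} = e^{2\tau}(u_{\tau} + 2u)$, $\psi_{\tau\tau} = e^{2\tau}(u_{\tau\tau} + 4u_{\tau} + 4u)$, $\psi_{xx} = e^{2\tau}u_{xx}$; substituting and dividing by $e^{2\tau}$, the lower-order terms cancel: $u_{\tau\tau} = \frac{1}{4}u_{xx}$ (standard wave equation).
Data for $u$: $u(x,0) = \psi(x,0) = 2 \sin(x) + \sin(3 x)$; $u_{\tau}(x,0) = \psi_{\tau}(x,0) - 2\psi(x,0) = 4 \sin(4 x)$. The boundary conditions carry over: $u(0,\tau) = u(\pi,\tau) = 0$.
Separating variables: $u = \sum [A_n \cos(\omega_n \tau) + B_n \sin(\omega_n \tau)] \sin(nx)$, $\omega_n = n/2$. From ICs ($B_n$ = velocity coefficient / $\omega_n$): $A_1=2, A_3=1, B_4=2$.
So $u(x,\tau) = 2 \sin(x) \cos(\tau/2) + \sin(3 x) \cos(3 \tau/2) + 2 \sin(4 x) \sin(2 \tau)$, and $\psi(x,\tau) = e^{2\tau}u(x,\tau)$.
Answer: $\psi(x, \tau) = 2 e^{2 \tau} \sin(2 \tau) \sin(4 x) + 2 e^{2 \tau} \sin(x) \cos(\tau/2) + e^{2 \tau} \sin(3 x) \cos(3 \tau/2)$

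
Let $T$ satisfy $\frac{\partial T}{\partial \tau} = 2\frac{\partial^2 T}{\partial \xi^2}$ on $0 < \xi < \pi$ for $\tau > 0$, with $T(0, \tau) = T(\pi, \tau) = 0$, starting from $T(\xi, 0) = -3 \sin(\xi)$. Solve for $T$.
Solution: Separating variables: $T = \sum c_n e^{-2n^2\tau} \sin(n\xi)$. From $T(\xi,0) = -3 \sin(\xi)$: $c_1=-3$.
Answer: $T(\xi, \tau) = -3 e^{-2 \tau} \sin(\xi)$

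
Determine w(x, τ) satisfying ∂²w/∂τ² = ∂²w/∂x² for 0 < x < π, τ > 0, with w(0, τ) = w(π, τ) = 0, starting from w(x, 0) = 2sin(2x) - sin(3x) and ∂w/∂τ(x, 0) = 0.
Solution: Using separation of variables w = X(x)T(τ):
Eigenfunctions: sin(nx), n = 1, 2, 3, ...
General solution: w(x, τ) = Σ [A_n cos(n τ) + B_n sin(n τ)] sin(nx)
From w(x,0) = 2sin(2x) - sin(3x): A_2=2, A_3=-1. From w_τ(x,0) = 0: all B_n = 0.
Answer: w(x, τ) = 2sin(2x)cos(2τ) - sin(3x)cos(3τ)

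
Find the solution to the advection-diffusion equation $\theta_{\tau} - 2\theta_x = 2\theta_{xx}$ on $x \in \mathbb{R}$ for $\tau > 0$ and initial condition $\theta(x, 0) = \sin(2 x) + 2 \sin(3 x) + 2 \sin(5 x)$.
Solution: Moving frame: $\eta = x + 2\tau$, $\sigma = \tau$, $\theta = u(\eta,\sigma)$, so $\theta_{\tau} = u_{\sigma} + 2u_{\eta}$ and $\theta_{xx} = u_{\eta\eta}$.
Hence $\theta_{\tau} - 2\theta_x = u_{\sigma}$ and the PDE becomes the heat equation $u_{\sigma} = 2u_{\eta\eta}$ on $\eta \in \mathbb{R}$.
Initial data: $u(\eta,0) = \theta(\eta,0) = \sin(2 \eta) + 2 \sin(3 \eta) + 2 \sin(5 \eta)$. Each mode $\sin(n\eta)$ decays as $e^{-2n^2\sigma}$ on $\mathbb{R}$, so $u(\eta,\sigma) = \sum c_n e^{-2n^2\sigma} \sin(n\eta)$ with $c_2=1, c_3=2, c_5=2$: $u(\eta,\sigma) = e^{-8 \sigma} \sin(2 \eta) + 2 e^{-18 \sigma} \sin(3 \eta) + 2 e^{-50 \sigma} \sin(5 \eta)$.
Substituting back: $\theta(x,\tau) = u(x + 2\tau, \tau)$.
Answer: $\theta(x, \tau) = e^{-8 \tau} \sin(4 \tau + 2 x) + 2 e^{-18 \tau} \sin(6 \tau + 3 x) + 2 e^{-50 \tau} \sin(10 \tau + 5 x)$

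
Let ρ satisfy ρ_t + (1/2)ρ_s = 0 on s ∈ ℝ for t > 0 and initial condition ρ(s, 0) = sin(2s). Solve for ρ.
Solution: By method of characteristics (waves move right with speed 1/2):
Along characteristics s - (1/2)t = const, ρ is constant, so ρ(s,t) = f(s - (1/2)t) with f = ρ(·, 0).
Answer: ρ(s, t) = sin(2s - t)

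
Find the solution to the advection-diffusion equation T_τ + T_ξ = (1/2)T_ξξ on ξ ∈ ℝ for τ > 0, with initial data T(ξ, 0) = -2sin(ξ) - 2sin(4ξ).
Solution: Moving frame: η = ξ - τ, σ = τ, T = u(η,σ), so T_τ = u_σ - u_η and T_ξξ = u_ηη.
Hence T_τ + T_ξ = u_σ and the PDE becomes the heat equation u_σ = (1/2)u_ηη on η ∈ ℝ.
Initial data: u(η,0) = T(η,0) = -2sin(η) - 2sin(4η). Each mode sin(nη) decays as exp(-n²σ/2) on ℝ, so u(η,σ) = Σ c_n exp(-n²σ/2) sin(nη) with c_1=-2, c_4=-2: u(η,σ) = -2exp(-8σ)sin(4η) - 2exp(-σ/2)sin(η).
Substituting back: T(ξ,τ) = u(ξ - τ, τ).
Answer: T(ξ, τ) = -2exp(-8τ)sin(4ξ - 4τ) - 2exp(-τ/2)sin(ξ - τ)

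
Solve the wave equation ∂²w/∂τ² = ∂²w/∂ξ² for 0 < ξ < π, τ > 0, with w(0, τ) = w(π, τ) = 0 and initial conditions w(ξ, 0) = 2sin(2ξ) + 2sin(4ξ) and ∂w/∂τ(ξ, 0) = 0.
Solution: Using separation of variables w = X(ξ)T(τ):
Eigenfunctions: sin(nξ), n = 1, 2, 3, ...
General solution: w(ξ, τ) = Σ [A_n cos(n τ) + B_n sin(n τ)] sin(nξ)
From w(ξ,0) = 2sin(2ξ) + 2sin(4ξ): A_2=2, A_4=2. From w_τ(ξ,0) = 0: all B_n = 0.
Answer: w(ξ, τ) = 2sin(2ξ)cos(2τ) + 2sin(4ξ)cos(4τ)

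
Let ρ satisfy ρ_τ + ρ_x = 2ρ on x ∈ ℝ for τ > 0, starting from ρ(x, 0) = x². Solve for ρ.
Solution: Substitute ρ = exp(2τ)u, i.e. u = exp(-2τ)ρ.
By the product rule, ρ_τ = exp(2τ)(u_τ + 2u), ρ_x = exp(2τ)u_x.
Substituting into the PDE and dividing by exp(2τ): u_τ + 2u + u_x = 2u.
The lower-order terms cancel, leaving the standard advection equation u_τ + u_x = 0.
Initial data for u: u(x,0) = ρ(x,0) = x².
Solve for u:
  By method of characteristics (waves move right with speed 1):
  Along characteristics x - τ = const, u is constant, so u(x,τ) = f(x - τ) with f = u(·, 0).
Hence u(x,τ) = x² - 2xτ + τ².
Transform back: ρ(x,τ) = exp(2τ)u(x,τ).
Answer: ρ(x, τ) = x²exp(2τ) - 2xτexp(2τ) + τ²exp(2τ)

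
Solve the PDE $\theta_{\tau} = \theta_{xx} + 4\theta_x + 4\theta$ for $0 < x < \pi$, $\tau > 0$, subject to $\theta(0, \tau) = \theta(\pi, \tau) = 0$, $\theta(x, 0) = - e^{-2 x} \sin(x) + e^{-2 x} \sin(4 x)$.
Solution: Substitute $\theta = e^{-2x}u$, i.e. $u = e^{2x}\theta$.
By the product rule, $\theta_x = e^{-2x}(u_x - 2u)$, $\theta_{xx} = e^{-2x}(u_{xx} - 4u_x + 4u)$, $\theta_{\tau} = e^{-2x}u_{\tau}$.
Substituting into the PDE and dividing by $e^{-2x}$: $u_{\tau} = (u_{xx} - 4u_x + 4u) + 4(u_x - 2u) + 4u$.
The lower-order terms cancel, leaving the standard heat equation $u_{\tau} = u_{xx}$.
Initial data for $u$: $u(x,0) = e^{2x}\theta(x,0) = - \sin(x) + \sin(4 x)$. The boundary conditions carry over: $u(0,\tau) = u(\pi,\tau) = 0$.
Solve for $u$:
  Using separation of variables $u = X(x)G(\tau)$:
  Eigenfunctions: $\sin(nx)$, $n = 1, 2, 3, \ldots$
  General solution: $u(x, \tau) = \sum c_n \sin(nx) e^{-n^2 \tau}$
  Matching $u(x,0) = - \sin(x) + \sin(4 x)$ term by term: $c_1=-1, c_4=1$.
Hence $u(x,\tau) = - e^{-\tau} \sin(x) + e^{-16 \tau} \sin(4 x)$.
Transform back: $\theta(x,\tau) = e^{-2x}u(x,\tau)$.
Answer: $\theta(x, \tau) = - e^{-\tau} e^{-2 x} \sin(x) + e^{-16 \tau} e^{-2 x} \sin(4 x)$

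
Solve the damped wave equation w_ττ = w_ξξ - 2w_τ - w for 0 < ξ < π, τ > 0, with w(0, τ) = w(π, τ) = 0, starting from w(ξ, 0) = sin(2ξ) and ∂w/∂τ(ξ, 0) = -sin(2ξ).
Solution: Substitute w = exp(-τ)u, i.e. u = exp(τ)w.
By the product rule, w_τ = exp(-τ)(u_τ - u), w_ττ = exp(-τ)(u_ττ - 2u_τ + u), w_ξξ = exp(-τ)u_ξξ.
Substituting into the PDE and dividing by exp(-τ): u_ττ - 2u_τ + u = u_ξξ - 2(u_τ - u) - u.
The lower-order terms cancel, leaving the standard wave equation u_ττ = u_ξξ.
Initial data for u: u(ξ,0) = w(ξ,0) = sin(2ξ); u_τ(ξ,0) = w_τ(ξ,0) + w(ξ,0) = 0. The boundary conditions carry over: u(0,τ) = u(π,τ) = 0.
Solve for u:
  Using separation of variables u = X(ξ)T(τ):
  Eigenfunctions: sin(nξ), n = 1, 2, 3, ...
  General solution: u(ξ, τ) = Σ [A_n cos(n τ) + B_n sin(n τ)] sin(nξ)
  From u(ξ,0) = sin(2ξ): A_2=1. From u_τ(ξ,0) = 0: all B_n = 0.
Hence u(ξ,τ) = sin(2ξ)cos(2τ).
Transform back: w(ξ,τ) = exp(-τ)u(ξ,τ).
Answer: w(ξ, τ) = exp(-τ)sin(2ξ)cos(2τ)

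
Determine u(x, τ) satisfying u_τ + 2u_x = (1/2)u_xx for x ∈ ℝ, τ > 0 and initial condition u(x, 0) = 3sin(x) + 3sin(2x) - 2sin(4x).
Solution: Moving frame: η = x - 2τ, σ = τ, u = w(η,σ), so u_τ = w_σ - 2w_η and u_xx = w_ηη.
Hence u_τ + 2u_x = w_σ and the PDE becomes the heat equation w_σ = (1/2)w_ηη on η ∈ ℝ.
Initial data: w(η,0) = u(η,0) = 3sin(η) + 3sin(2η) - 2sin(4η). Each mode sin(nη) decays as exp(-n²σ/2) on ℝ, so w(η,σ) = Σ c_n exp(-n²σ/2) sin(nη) with c_1=3, c_2=3, c_4=-2: w(η,σ) = 3exp(-2σ)sin(2η) - 2exp(-8σ)sin(4η) + 3exp(-σ/2)sin(η).
Substituting back: u(x,τ) = w(x - 2τ, τ).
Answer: u(x, τ) = 3exp(-2τ)sin(2x - 4τ) - 2exp(-8τ)sin(4x - 8τ) + 3exp(-τ/2)sin(x - 2τ)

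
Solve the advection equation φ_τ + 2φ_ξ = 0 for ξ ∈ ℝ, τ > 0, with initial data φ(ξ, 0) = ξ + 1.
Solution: By characteristics (dξ/dτ = 2), φ(ξ,τ) = f(ξ - 2τ) with f = φ(·, 0).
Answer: φ(ξ, τ) = ξ - 2τ + 1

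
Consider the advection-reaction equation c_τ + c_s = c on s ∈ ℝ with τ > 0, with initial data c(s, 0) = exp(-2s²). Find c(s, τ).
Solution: Substitute c = exp(τ)u.
Then c_τ = exp(τ)(u_τ + u), c_s = exp(τ)u_s; substituting and dividing by exp(τ), the lower-order terms cancel: u_τ + u_s = 0 (standard advection equation).
Data for u: u(s,0) = c(s,0) = exp(-2s²).
By characteristics (ds/dτ = 1), u(s,τ) = f(s - τ) with f = u(·, 0).
So u(s,τ) = exp(-2(s - τ)²), and c(s,τ) = exp(τ)u(s,τ).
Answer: c(s, τ) = exp(τ)exp(-2(s - τ)²)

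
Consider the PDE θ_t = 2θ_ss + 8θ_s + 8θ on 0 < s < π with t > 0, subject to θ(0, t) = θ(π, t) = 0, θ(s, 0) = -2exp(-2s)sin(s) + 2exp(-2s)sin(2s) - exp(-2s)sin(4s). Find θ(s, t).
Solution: Substitute θ = exp(-2s)u.
Then θ_s = exp(-2s)(u_s - 2u), θ_ss = exp(-2s)(u_ss - 4u_s + 4u), θ_t = exp(-2s)u_t; substituting and dividing by exp(-2s), the lower-order terms cancel: u_t = 2u_ss (standard heat equation).
Data for u: u(s,0) = exp(2s)θ(s,0) = -2sin(s) + 2sin(2s) - sin(4s). The boundary conditions carry over: u(0,t) = u(π,t) = 0.
Separating variables: u = Σ c_n exp(-2n²t) sin(ns). From u(s,0) = -2sin(s) + 2sin(2s) - sin(4s): c_1=-2, c_2=2, c_4=-1.
So u(s,t) = -2exp(-2t)sin(s) + 2exp(-8t)sin(2s) - exp(-32t)sin(4s), and θ(s,t) = exp(-2s)u(s,t).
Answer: θ(s, t) = -2exp(-2s)exp(-2t)sin(s) + 2exp(-2s)exp(-8t)sin(2s) - exp(-2s)exp(-32t)sin(4s)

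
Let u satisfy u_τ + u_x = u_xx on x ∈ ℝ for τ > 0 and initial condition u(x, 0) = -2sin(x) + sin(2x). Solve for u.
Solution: Change to a moving frame: let η = x - τ, σ = τ and write u(x,τ) = w(η,σ).
By the chain rule u_τ = w_σ - w_η, u_x = w_η, u_xx = w_ηη.
Then u_τ + u_x = w_σ: the advection term cancels and the PDE becomes the heat equation w_σ = w_ηη on η ∈ ℝ.
Initial data: w(η,0) = u(η,0) = -2sin(η) + sin(2η).
On η ∈ ℝ each mode satisfies (sin(nη))″ = -n² sin(nη), so exp(-n²σ) sin(nη) solves the heat equation; by superposition w(η,σ) = Σ c_n exp(-n²σ) sin(nη).
Reading off the coefficients: c_1=-2, c_2=1, so w(η,σ) = -2exp(-σ)sin(η) + exp(-4σ)sin(2η).
Substituting back η = x - τ, σ = τ: u(x,τ) = w(x - τ, τ).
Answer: u(x, τ) = -2exp(-τ)sin(x - τ) + exp(-4τ)sin(2x - 2τ)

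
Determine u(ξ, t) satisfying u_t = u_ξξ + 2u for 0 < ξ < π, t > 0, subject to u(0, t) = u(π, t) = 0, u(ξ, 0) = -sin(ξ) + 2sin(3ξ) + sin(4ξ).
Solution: Substitute u = exp(2t)w, i.e. w = exp(-2t)u.
By the product rule, u_t = exp(2t)(w_t + 2w), u_ξξ = exp(2t)w_ξξ.
Substituting into the PDE and dividing by exp(2t): w_t + 2w = w_ξξ + 2w.
The lower-order terms cancel, leaving the standard heat equation w_t = w_ξξ.
Initial data for w: w(ξ,0) = u(ξ,0) = -sin(ξ) + 2sin(3ξ) + sin(4ξ). The boundary conditions carry over: w(0,t) = w(π,t) = 0.
Solve for w:
  Using separation of variables w = X(ξ)T(t):
  Eigenfunctions: sin(nξ), n = 1, 2, 3, ...
  General solution: w(ξ, t) = Σ c_n sin(nξ) exp(-n² t)
  Matching w(ξ,0) = -sin(ξ) + 2sin(3ξ) + sin(4ξ) term by term: c_1=-1, c_3=2, c_4=1.
Hence w(ξ,t) = -exp(-t)sin(ξ) + 2exp(-9t)sin(3ξ) + exp(-16t)sin(4ξ).
Transform back: u(ξ,t) = exp(2t)w(ξ,t).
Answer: u(ξ, t) = -exp(t)sin(ξ) + 2exp(-7t)sin(3ξ) + exp(-14t)sin(4ξ)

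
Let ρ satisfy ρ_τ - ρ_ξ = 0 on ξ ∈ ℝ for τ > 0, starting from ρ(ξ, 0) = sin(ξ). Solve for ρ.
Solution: By method of characteristics (waves move left with speed 1):
Along characteristics ξ + τ = const, ρ is constant, so ρ(ξ,τ) = f(ξ + τ) with f = ρ(·, 0).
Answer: ρ(ξ, τ) = sin(ξ + τ)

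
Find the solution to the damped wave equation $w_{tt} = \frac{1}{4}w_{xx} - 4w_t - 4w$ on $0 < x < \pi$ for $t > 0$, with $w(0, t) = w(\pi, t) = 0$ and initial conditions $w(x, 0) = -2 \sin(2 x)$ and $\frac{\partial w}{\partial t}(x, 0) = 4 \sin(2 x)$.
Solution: Substitute $w = e^{-2t}u$, i.e. $u = e^{2t}w$.
By the product rule, $w_t = e^{-2t}(u_t - 2u)$, $w_{tt} = e^{-2t}(u_{tt} - 4u_t + 4u)$, $w_{xx} = e^{-2t}u_{xx}$.
Substituting into the PDE and dividing by $e^{-2t}$: $u_{tt} - 4u_t + 4u = \frac{1}{4}u_{xx} - 4(u_t - 2u) - 4u$.
The lower-order terms cancel, leaving the standard wave equation $u_{tt} = \frac{1}{4}u_{xx}$.
Initial data for $u$: $u(x,0) = w(x,0) = -2 \sin(2 x)$; $u_t(x,0) = w_t(x,0) + 2w(x,0) = 0$. The boundary conditions carry over: $u(0,t) = u(\pi,t) = 0$.
Solve for $u$:
  Using separation of variables $u = X(x)T(t)$:
  Eigenfunctions: $\sin(nx)$, $n = 1, 2, 3, \ldots$
  General solution: $u(x, t) = \sum [A_n \cos(n t/2) + B_n \sin(n t/2)] \sin(nx)$
  From $u(x,0) = -2 \sin(2 x)$: $A_2=-2$. From $u_t(x,0) = 0$: all $B_n = 0$.
Hence $u(x,t) = -2 \sin(2 x) \cos(t)$.
Transform back: $w(x,t) = e^{-2t}u(x,t)$.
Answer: $w(x, t) = -2 e^{-2 t} \sin(2 x) \cos(t)$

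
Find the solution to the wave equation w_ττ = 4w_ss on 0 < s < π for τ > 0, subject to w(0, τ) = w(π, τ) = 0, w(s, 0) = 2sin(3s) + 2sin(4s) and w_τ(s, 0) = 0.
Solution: Using separation of variables w = X(s)T(τ):
Eigenfunctions: sin(ns), n = 1, 2, 3, ...
General solution: w(s, τ) = Σ [A_n cos(2n τ) + B_n sin(2n τ)] sin(ns)
From w(s,0) = 2sin(3s) + 2sin(4s): A_3=2, A_4=2. From w_τ(s,0) = 0: all B_n = 0.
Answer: w(s, τ) = 2sin(3s)cos(6τ) + 2sin(4s)cos(8τ)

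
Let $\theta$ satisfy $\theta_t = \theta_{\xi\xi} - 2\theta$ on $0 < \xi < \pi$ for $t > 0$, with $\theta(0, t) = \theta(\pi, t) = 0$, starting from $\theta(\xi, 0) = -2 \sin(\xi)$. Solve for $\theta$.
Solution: Substitute $\theta = e^{-2t}u$.
Then $\theta_t = e^{-2t}(u_t - 2u)$, $\theta_{\xi\xi} = e^{-2t}u_{\xi\xi}$; substituting and dividing by $e^{-2t}$, the lower-order terms cancel: $u_t = u_{\xi\xi}$ (standard heat equation).
Data for $u$: $u(\xi,0) = \theta(\xi,0) = -2 \sin(\xi)$. The boundary conditions carry over: $u(0,t) = u(\pi,t) = 0$.
Separating variables: $u = \sum c_n e^{-n^2t} \sin(n\xi)$. From $u(\xi,0) = -2 \sin(\xi)$: $c_1=-2$.
So $u(\xi,t) = -2 e^{-t} \sin(\xi)$, and $\theta(\xi,t) = e^{-2t}u(\xi,t)$.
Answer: $\theta(\xi, t) = -2 e^{-3 t} \sin(\xi)$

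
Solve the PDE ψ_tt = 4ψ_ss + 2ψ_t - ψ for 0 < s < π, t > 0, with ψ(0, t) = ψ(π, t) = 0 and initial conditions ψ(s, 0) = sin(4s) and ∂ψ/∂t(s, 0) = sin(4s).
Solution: Substitute ψ = exp(t)u.
Then ψ_t = exp(t)(u_t + u), ψ_tt = exp(t)(u_tt + 2u_t + u), ψ_ss = exp(t)u_ss; substituting and dividing by exp(t), the lower-order terms cancel: u_tt = 4u_ss (standard wave equation).
Data for u: u(s,0) = ψ(s,0) = sin(4s); u_t(s,0) = ψ_t(s,0) - ψ(s,0) = 0. The boundary conditions carry over: u(0,t) = u(π,t) = 0.
Separating variables: u = Σ [A_n cos(ω_n t) + B_n sin(ω_n t)] sin(ns), ω_n = 2n. From ICs: A_4=1.
So u(s,t) = sin(4s)cos(8t), and ψ(s,t) = exp(t)u(s,t).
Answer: ψ(s, t) = exp(t)sin(4s)cos(8t)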